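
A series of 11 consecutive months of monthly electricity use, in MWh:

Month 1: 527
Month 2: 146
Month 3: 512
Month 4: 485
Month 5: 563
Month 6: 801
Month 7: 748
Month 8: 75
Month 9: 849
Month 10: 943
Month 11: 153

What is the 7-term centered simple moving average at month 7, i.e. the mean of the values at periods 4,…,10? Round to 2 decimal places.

637.71

Sum of periods 4–10: 485 + 563 + 801 + 748 + 75 + 849 + 943 = 4464
Divide by 7: 4464 / 7 = 637.71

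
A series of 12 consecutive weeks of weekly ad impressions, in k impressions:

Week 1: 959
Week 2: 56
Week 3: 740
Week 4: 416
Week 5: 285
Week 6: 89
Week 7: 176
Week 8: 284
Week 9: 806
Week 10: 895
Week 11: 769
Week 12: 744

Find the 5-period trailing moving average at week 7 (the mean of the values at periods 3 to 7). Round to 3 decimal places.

341.200

Sum of periods 3–7: 740 + 416 + 285 + 89 + 176 = 1706
Divide by 5: 1706 / 5 = 341.200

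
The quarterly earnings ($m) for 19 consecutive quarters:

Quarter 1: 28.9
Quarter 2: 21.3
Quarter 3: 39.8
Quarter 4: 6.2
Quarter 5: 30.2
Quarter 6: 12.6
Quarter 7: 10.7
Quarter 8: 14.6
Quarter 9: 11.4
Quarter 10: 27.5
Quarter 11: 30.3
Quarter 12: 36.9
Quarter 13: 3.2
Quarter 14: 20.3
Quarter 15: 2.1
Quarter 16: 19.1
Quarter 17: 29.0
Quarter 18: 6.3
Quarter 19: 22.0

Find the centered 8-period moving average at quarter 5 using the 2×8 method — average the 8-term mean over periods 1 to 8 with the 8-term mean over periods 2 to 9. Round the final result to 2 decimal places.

19.44

Sum over 1–8: 28.9 + 21.3 + 39.8 + 6.2 + 30.2 + 12.6 + 10.7 + 14.6 = 164.3
Sum over 2–9: 21.3 + 39.8 + 6.2 + 30.2 + 12.6 + 10.7 + 14.6 + 11.4 = 146.8
CMA at t=5 = (164.3 + 146.8) / (2·8) = 311.1 / 16 = 19.44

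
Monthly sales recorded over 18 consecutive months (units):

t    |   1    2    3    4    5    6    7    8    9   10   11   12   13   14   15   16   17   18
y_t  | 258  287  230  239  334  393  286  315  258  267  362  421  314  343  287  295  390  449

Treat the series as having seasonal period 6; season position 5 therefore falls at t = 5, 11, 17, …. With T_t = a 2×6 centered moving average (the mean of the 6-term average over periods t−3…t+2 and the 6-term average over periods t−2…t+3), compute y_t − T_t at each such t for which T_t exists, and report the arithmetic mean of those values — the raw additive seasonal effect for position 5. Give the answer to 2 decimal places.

Season position 5 occurs at t = 5, 11 (where T_t is defined).
t=5: T_5 = 297.1667; y_5 − T_5 = 334 − 297.1667 = 36.8333
t=11: T_11 = 325.1667; y_11 − T_11 = 362 − 325.1667 = 36.8333
Mean deviation: (36.8333 + 36.8333) / 2 = 36.83

36.83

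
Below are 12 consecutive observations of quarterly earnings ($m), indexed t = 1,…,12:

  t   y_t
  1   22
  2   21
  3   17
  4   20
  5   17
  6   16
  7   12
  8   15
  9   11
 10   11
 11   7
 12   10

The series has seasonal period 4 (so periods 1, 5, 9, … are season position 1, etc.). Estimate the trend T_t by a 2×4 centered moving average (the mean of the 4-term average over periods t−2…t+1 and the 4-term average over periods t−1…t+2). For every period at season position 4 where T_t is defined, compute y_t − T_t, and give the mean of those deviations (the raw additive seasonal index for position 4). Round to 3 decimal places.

Season position 4 occurs at t = 4, 8 (where T_t is defined).
t=4: T_4 = 18.12500; y_4 − T_4 = 20 − 18.12500 = 1.87500
t=8: T_8 = 12.87500; y_8 − T_8 = 15 − 12.87500 = 2.12500
Mean deviation: (1.87500 + 2.12500) / 2 = 2.000

2.000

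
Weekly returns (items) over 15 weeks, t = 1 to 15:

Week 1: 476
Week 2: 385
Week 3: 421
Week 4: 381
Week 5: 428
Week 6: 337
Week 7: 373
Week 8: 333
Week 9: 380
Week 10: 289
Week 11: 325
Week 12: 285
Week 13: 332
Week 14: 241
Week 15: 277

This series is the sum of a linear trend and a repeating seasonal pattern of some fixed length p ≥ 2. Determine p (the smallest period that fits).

First differences y_{t+1} − y_t: -91, 36, -40, 47, -91, 36, -40, 47, -91, 36, …
The difference pattern repeats every 4 terms and not for any smaller step, so p = 4.

4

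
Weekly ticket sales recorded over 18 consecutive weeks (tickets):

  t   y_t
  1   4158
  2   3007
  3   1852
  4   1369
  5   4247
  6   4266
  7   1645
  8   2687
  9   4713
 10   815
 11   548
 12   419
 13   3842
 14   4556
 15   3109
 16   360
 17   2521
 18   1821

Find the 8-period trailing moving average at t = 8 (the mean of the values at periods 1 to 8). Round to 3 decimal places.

2903.875

Sum of periods 1–8: 4158 + 3007 + 1852 + 1369 + 4247 + 4266 + 1645 + 2687 = 23231
Divide by 8: 23231 / 8 = 2903.875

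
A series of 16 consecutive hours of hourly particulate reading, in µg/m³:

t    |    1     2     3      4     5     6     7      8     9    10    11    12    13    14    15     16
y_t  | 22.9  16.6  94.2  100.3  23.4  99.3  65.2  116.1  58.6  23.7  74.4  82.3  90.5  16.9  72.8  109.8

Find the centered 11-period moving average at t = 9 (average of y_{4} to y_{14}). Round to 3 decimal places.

Sum of periods 4–14: 100.3 + 23.4 + 99.3 + 65.2 + 116.1 + 58.6 + 23.7 + 74.4 + 82.3 + 90.5 + 16.9 = 750.7
Divide by 11: 750.7 / 11 = 68.245

68.245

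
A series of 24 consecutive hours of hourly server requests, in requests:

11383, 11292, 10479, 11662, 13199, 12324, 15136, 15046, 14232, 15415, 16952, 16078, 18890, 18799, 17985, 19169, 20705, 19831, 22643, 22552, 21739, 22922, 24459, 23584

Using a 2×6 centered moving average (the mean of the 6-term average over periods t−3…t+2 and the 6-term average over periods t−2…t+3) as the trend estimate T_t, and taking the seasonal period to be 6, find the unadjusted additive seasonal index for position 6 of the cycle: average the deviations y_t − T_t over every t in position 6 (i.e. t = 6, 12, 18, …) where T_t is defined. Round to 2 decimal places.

-962.72

Season position 6 occurs at t = 6, 12, 18 (where T_t is defined).
t=6: T_6 = 13287.0833; y_6 − T_6 = 12324 − 13287.0833 = -963.0833
t=12: T_12 = 17040.4167; y_12 − T_12 = 16078 − 17040.4167 = -962.4167
t=18: T_18 = 20793.6667; y_18 − T_18 = 19831 − 20793.6667 = -962.6667
Mean deviation: (-963.0833 + -962.4167 + -962.6667) / 3 = -962.72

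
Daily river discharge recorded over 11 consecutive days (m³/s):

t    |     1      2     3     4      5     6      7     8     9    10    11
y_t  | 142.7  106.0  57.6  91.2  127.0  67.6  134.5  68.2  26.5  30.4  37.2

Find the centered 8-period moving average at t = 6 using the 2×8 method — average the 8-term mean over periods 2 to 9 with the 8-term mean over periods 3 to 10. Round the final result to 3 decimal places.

Sum over 2–9: 106.0 + 57.6 + 91.2 + 127.0 + 67.6 + 134.5 + 68.2 + 26.5 = 678.6
Sum over 3–10: 57.6 + 91.2 + 127.0 + 67.6 + 134.5 + 68.2 + 26.5 + 30.4 = 603.0
CMA at t=6 = (678.6 + 603.0) / (2·8) = 1281.6 / 16 = 80.100

80.100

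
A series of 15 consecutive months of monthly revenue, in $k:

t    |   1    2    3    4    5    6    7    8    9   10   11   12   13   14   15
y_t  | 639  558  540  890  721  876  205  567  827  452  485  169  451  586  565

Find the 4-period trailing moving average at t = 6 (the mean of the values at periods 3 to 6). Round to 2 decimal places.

Sum of periods 3–6: 540 + 890 + 721 + 876 = 3027
Divide by 4: 3027 / 4 = 756.75

756.75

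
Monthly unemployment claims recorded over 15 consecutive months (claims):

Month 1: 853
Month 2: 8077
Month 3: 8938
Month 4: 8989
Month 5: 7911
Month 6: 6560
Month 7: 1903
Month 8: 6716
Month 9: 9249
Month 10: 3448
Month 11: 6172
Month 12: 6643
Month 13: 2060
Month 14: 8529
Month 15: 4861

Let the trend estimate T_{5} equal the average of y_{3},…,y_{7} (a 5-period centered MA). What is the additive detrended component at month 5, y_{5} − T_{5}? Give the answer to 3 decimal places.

1050.800

Trend T_5 = (8938 + 8989 + 7911 + 6560 + 1903) / 5 = 34301/5 = 6860.20000
Detrended value: 7911 − 6860.20000 = 1050.800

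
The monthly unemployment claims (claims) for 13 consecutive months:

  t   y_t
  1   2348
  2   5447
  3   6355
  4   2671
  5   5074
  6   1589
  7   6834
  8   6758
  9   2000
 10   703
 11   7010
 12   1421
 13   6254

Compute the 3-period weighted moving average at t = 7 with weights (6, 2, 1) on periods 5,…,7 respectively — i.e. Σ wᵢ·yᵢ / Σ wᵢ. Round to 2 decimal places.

Weighted sum: 6·5074 + 2·1589 + 1·6834 = 30444 + 3178 + 6834 = 40456
Weight total: 6 + 2 + 1 = 9
WMA = 40456 / 9 = 4495.11

4495.11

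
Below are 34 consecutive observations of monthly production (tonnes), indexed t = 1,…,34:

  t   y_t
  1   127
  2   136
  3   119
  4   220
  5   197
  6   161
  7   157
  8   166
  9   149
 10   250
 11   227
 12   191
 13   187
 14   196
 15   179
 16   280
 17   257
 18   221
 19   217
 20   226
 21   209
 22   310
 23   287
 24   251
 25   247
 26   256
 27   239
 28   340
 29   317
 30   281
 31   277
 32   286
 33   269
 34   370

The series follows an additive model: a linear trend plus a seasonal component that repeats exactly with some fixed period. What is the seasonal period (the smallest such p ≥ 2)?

First differences y_{t+1} − y_t: 9, -17, 101, -23, -36, -4, 9, -17, 101, -23, -36, -4, 9, -17, …
The difference pattern repeats every 6 terms and not for any smaller step, so p = 6.

6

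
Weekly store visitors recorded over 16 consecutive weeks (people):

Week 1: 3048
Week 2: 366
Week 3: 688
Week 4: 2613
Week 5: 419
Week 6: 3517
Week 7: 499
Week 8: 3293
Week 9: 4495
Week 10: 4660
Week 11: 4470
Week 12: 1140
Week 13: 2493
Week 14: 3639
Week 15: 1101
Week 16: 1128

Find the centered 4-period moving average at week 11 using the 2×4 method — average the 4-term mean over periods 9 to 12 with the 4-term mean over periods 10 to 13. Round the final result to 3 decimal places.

Sum over 9–12: 4495 + 4660 + 4470 + 1140 = 14765
Sum over 10–13: 4660 + 4470 + 1140 + 2493 = 12763
CMA at t=11 = (14765 + 12763) / (2·4) = 27528 / 8 = 3441.000

3441.000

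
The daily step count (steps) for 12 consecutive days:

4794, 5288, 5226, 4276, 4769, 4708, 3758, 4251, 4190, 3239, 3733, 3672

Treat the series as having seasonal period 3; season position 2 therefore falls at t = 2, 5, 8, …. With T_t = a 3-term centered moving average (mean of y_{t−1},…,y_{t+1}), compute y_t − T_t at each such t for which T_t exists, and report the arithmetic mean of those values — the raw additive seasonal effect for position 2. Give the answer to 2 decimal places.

184.92

Season position 2 occurs at t = 2, 5, 8, 11 (where T_t is defined).
t=2: T_2 = 5102.6667; y_2 − T_2 = 5288 − 5102.6667 = 185.3333
t=5: T_5 = 4584.3333; y_5 − T_5 = 4769 − 4584.3333 = 184.6667
t=8: T_8 = 4066.3333; y_8 − T_8 = 4251 − 4066.3333 = 184.6667
t=11: T_11 = 3548.0000; y_11 − T_11 = 3733 − 3548.0000 = 185.0000
Mean deviation: (185.3333 + 184.6667 + 184.6667 + 185.0000) / 4 = 184.92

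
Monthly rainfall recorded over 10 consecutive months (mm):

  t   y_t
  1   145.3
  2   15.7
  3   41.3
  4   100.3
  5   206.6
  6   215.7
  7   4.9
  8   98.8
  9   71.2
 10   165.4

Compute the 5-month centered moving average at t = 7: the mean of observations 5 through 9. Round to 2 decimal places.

119.44

Sum of periods 5–9: 206.6 + 215.7 + 4.9 + 98.8 + 71.2 = 597.2
Divide by 5: 597.2 / 5 = 119.44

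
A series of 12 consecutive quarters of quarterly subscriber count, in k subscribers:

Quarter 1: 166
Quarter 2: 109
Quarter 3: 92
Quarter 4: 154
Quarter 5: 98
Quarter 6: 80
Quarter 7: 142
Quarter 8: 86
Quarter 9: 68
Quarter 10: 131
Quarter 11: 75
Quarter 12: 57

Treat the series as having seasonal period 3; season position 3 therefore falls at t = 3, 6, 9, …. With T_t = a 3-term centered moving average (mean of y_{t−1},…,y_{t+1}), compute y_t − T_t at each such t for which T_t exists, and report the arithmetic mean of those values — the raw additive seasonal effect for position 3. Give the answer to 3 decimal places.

Season position 3 occurs at t = 3, 6, 9 (where T_t is defined).
t=3: T_3 = 118.33333; y_3 − T_3 = 92 − 118.33333 = -26.33333
t=6: T_6 = 106.66667; y_6 − T_6 = 80 − 106.66667 = -26.66667
t=9: T_9 = 95.00000; y_9 − T_9 = 68 − 95.00000 = -27.00000
Mean deviation: (-26.33333 + -26.66667 + -27.00000) / 3 = -26.667

-26.667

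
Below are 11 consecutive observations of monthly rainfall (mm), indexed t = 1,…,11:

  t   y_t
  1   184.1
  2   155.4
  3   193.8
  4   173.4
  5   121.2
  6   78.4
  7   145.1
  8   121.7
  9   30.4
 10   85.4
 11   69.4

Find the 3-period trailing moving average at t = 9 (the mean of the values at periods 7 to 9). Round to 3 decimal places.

99.067

Sum of periods 7–9: 145.1 + 121.7 + 30.4 = 297.2
Divide by 3: 297.2 / 3 = 99.067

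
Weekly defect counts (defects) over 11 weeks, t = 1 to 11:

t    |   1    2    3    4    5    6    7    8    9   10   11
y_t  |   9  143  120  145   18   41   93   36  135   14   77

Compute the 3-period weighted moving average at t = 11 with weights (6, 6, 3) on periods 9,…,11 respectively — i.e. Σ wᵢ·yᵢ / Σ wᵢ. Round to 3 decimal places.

75.000

Weighted sum: 6·135 + 6·14 + 3·77 = 810 + 84 + 231 = 1125
Weight total: 6 + 6 + 3 = 15
WMA = 1125 / 15 = 75.000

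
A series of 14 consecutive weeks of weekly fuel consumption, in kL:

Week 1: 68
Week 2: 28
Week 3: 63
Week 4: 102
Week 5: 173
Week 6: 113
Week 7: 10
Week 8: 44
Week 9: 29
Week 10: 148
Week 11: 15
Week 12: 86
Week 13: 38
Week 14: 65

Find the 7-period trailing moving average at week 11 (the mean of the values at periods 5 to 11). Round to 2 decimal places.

Sum of periods 5–11: 173 + 113 + 10 + 44 + 29 + 148 + 15 = 532
Divide by 7: 532 / 7 = 76.00

76.00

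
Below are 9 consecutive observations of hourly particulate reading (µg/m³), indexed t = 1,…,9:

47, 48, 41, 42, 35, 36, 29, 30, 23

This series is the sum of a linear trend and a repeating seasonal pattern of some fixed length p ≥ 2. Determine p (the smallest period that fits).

First differences y_{t+1} − y_t: 1, -7, 1, -7, 1, -7, …
The difference pattern repeats every 2 terms and not for any smaller step, so p = 2.

2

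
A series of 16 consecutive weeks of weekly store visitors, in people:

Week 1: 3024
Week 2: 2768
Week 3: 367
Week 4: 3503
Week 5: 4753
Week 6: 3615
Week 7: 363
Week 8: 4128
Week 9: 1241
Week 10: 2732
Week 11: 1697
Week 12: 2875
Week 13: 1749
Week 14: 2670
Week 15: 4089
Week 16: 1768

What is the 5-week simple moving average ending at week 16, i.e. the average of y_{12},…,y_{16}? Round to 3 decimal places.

Sum of periods 12–16: 2875 + 1749 + 2670 + 4089 + 1768 = 13151
Divide by 5: 13151 / 5 = 2630.200

2630.200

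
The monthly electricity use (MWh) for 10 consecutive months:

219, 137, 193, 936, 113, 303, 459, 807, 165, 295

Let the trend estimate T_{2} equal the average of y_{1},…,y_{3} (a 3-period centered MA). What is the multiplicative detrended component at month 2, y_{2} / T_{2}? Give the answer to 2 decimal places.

0.75

Trend T_2 = (219 + 137 + 193) / 3 = 549/3 = 183.0000
Ratio to trend: 137 / 183.0000 = 0.75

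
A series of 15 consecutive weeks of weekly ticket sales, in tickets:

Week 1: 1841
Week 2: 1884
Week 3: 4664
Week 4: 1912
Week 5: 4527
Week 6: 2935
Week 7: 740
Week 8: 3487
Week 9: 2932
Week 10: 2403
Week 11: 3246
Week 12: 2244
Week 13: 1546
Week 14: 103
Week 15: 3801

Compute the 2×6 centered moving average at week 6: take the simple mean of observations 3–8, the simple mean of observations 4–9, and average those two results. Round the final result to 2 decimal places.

2899.83

Sum over 3–8: 4664 + 1912 + 4527 + 2935 + 740 + 3487 = 18265
Sum over 4–9: 1912 + 4527 + 2935 + 740 + 3487 + 2932 = 16533
CMA at t=6 = (18265 + 16533) / (2·6) = 34798 / 12 = 2899.83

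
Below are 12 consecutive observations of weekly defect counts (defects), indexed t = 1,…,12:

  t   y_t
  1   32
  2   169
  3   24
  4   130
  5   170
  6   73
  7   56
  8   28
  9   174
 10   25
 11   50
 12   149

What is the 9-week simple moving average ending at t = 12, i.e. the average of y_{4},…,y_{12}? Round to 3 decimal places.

95.000

Sum of periods 4–12: 130 + 170 + 73 + 56 + 28 + 174 + 25 + 50 + 149 = 855
Divide by 9: 855 / 9 = 95.000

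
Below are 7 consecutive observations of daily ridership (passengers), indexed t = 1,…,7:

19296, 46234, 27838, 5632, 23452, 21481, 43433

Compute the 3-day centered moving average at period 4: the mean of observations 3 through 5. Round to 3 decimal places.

18974.000

Sum of periods 3–5: 27838 + 5632 + 23452 = 56922
Divide by 3: 56922 / 3 = 18974.000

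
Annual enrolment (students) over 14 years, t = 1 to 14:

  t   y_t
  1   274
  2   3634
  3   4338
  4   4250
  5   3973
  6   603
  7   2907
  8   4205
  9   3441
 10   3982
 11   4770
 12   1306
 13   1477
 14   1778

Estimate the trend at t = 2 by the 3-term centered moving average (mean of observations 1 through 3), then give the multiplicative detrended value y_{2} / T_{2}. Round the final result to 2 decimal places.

1.32

Trend T_2 = (274 + 3634 + 4338) / 3 = 8246/3 = 2748.6667
Ratio to trend: 3634 / 2748.6667 = 1.32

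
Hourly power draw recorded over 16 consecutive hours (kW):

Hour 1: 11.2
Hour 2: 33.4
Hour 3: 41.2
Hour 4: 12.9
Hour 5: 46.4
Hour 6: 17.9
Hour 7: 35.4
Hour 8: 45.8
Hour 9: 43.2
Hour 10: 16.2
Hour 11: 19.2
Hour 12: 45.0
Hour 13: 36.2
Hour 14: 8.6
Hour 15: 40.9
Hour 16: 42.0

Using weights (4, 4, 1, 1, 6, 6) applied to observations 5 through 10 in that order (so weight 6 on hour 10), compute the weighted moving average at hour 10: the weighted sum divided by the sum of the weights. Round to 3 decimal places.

Weighted sum: 4·46.4 + 4·17.9 + 1·35.4 + 1·45.8 + 6·43.2 + 6·16.2 = 185.6 + 71.6 + 35.4 + 45.8 + 259.2 + 97.2 = 694.8
Weight total: 4 + 4 + 1 + 1 + 6 + 6 = 22
WMA = 694.8 / 22 = 31.582

31.582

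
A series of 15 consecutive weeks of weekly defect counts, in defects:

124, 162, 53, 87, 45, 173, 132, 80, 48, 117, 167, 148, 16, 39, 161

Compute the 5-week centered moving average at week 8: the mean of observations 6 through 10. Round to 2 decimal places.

Sum of periods 6–10: 173 + 132 + 80 + 48 + 117 = 550
Divide by 5: 550 / 5 = 110.00

110.00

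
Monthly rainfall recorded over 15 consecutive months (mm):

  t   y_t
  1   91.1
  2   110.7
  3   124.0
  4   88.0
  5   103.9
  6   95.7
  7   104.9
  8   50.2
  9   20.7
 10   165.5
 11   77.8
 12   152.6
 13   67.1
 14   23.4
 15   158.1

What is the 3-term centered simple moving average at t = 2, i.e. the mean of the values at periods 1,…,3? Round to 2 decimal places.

108.60

Sum of periods 1–3: 91.1 + 110.7 + 124.0 = 325.8
Divide by 3: 325.8 / 3 = 108.60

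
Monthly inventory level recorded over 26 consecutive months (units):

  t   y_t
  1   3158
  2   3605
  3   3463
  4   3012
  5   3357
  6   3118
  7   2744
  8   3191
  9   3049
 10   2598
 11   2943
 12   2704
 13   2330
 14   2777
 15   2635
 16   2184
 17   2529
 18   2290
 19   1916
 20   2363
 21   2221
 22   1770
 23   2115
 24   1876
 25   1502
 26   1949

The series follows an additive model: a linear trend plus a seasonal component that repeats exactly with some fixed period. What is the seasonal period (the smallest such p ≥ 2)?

First differences y_{t+1} − y_t: 447, -142, -451, 345, -239, -374, 447, -142, -451, 345, -239, -374, 447, -142, …
The difference pattern repeats every 6 terms and not for any smaller step, so p = 6.

6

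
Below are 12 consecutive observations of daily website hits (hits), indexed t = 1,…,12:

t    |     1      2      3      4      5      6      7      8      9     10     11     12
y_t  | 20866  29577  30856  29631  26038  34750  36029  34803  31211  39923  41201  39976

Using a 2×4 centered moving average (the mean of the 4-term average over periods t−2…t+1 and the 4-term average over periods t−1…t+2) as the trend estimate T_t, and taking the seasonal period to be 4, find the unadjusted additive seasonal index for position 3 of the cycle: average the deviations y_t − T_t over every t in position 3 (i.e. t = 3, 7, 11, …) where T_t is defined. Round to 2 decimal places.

Season position 3 occurs at t = 3, 7 (where T_t is defined).
t=3: T_3 = 28379.0000; y_3 − T_3 = 30856 − 28379.0000 = 2477.0000
t=7: T_7 = 33551.6250; y_7 − T_7 = 36029 − 33551.6250 = 2477.3750
Mean deviation: (2477.0000 + 2477.3750) / 2 = 2477.19

2477.19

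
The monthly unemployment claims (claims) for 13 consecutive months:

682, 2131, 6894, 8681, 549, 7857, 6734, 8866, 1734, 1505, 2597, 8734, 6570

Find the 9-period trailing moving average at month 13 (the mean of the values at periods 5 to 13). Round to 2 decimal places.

Sum of periods 5–13: 549 + 7857 + 6734 + 8866 + 1734 + 1505 + 2597 + 8734 + 6570 = 45146
Divide by 9: 45146 / 9 = 5016.22

5016.22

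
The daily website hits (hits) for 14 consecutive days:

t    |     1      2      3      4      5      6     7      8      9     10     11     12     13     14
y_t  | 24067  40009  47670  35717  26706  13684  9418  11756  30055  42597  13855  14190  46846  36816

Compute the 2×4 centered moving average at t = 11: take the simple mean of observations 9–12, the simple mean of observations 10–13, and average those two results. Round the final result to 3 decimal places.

Sum over 9–12: 30055 + 42597 + 13855 + 14190 = 100697
Sum over 10–13: 42597 + 13855 + 14190 + 46846 = 117488
CMA at t=11 = (100697 + 117488) / (2·4) = 218185 / 8 = 27273.125

27273.125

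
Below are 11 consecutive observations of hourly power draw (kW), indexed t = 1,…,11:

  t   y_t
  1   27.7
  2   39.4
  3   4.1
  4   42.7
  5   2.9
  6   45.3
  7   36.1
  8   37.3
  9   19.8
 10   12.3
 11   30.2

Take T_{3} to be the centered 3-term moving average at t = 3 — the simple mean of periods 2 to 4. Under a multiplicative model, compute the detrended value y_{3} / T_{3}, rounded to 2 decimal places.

0.14

Trend T_3 = (39.4 + 4.1 + 42.7) / 3 = 86.2/3 = 28.7333
Ratio to trend: 4.1 / 28.7333 = 0.14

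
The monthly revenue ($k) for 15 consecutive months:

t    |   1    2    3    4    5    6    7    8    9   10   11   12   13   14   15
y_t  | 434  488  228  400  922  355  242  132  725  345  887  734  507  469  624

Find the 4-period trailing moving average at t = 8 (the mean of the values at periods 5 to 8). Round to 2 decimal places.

412.75

Sum of periods 5–8: 922 + 355 + 242 + 132 = 1651
Divide by 4: 1651 / 4 = 412.75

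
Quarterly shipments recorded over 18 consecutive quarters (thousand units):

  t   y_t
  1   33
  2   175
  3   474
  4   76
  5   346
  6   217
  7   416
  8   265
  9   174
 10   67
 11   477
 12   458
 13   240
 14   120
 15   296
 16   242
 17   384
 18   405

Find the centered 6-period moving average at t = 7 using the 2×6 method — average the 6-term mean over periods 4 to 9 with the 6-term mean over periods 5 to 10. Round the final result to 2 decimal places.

248.25

Sum over 4–9: 76 + 346 + 217 + 416 + 265 + 174 = 1494
Sum over 5–10: 346 + 217 + 416 + 265 + 174 + 67 = 1485
CMA at t=7 = (1494 + 1485) / (2·6) = 2979 / 12 = 248.25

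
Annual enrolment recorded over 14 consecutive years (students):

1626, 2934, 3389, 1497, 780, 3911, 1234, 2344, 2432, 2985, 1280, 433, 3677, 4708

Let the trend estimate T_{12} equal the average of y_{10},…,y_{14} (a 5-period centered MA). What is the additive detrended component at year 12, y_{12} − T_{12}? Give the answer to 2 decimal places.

Trend T_12 = (2985 + 1280 + 433 + 3677 + 4708) / 5 = 13083/5 = 2616.6000
Detrended value: 433 − 2616.6000 = -2183.60

-2183.60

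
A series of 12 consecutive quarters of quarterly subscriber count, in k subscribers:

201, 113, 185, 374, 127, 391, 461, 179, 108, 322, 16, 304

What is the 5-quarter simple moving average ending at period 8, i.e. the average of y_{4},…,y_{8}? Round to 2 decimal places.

Sum of periods 4–8: 374 + 127 + 391 + 461 + 179 = 1532
Divide by 5: 1532 / 5 = 306.40

306.40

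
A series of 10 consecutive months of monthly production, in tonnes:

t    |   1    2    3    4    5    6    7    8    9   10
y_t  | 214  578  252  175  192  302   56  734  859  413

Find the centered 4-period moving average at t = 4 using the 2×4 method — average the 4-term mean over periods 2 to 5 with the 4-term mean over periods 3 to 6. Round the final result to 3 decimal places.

264.750

Sum over 2–5: 578 + 252 + 175 + 192 = 1197
Sum over 3–6: 252 + 175 + 192 + 302 = 921
CMA at t=4 = (1197 + 921) / (2·4) = 2118 / 8 = 264.750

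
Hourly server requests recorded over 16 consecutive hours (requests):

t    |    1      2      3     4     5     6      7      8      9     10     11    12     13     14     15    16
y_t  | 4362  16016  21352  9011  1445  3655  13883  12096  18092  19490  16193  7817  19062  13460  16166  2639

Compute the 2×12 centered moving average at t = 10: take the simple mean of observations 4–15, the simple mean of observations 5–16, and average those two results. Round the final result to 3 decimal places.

12265.333

Sum over 4–15: 9011 + 1445 + 3655 + 13883 + 12096 + 18092 + 19490 + 16193 + 7817 + 19062 + 13460 + 16166 = 150370
Sum over 5–16: 1445 + 3655 + 13883 + 12096 + 18092 + 19490 + 16193 + 7817 + 19062 + 13460 + 16166 + 2639 = 143998
CMA at t=10 = (150370 + 143998) / (2·12) = 294368 / 24 = 12265.333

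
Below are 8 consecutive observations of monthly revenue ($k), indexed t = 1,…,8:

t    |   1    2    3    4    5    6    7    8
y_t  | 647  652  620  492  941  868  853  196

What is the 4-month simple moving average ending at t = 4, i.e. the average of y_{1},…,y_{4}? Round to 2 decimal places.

602.75

Sum of periods 1–4: 647 + 652 + 620 + 492 = 2411
Divide by 4: 2411 / 4 = 602.75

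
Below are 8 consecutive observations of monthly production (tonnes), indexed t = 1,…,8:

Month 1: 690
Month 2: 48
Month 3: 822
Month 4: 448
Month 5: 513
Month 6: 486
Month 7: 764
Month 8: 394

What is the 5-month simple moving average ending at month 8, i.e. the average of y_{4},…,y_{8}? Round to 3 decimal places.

Sum of periods 4–8: 448 + 513 + 486 + 764 + 394 = 2605
Divide by 5: 2605 / 5 = 521.000

521.000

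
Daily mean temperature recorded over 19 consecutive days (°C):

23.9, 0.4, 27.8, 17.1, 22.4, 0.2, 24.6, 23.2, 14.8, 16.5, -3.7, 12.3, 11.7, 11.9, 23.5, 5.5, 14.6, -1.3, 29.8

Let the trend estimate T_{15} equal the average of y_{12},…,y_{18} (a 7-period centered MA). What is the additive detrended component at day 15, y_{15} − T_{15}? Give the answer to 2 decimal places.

12.33

Trend T_15 = (12.3 + 11.7 + 11.9 + 23.5 + 5.5 + 14.6 + (-1.3)) / 7 = 78.2/7 = 11.1714
Detrended value: 23.5 − 11.1714 = 12.33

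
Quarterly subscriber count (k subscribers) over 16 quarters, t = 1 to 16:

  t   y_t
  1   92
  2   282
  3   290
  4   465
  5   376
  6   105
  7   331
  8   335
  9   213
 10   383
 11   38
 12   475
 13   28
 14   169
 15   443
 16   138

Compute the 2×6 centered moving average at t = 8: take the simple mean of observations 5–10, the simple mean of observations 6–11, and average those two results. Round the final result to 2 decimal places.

262.33

Sum over 5–10: 376 + 105 + 331 + 335 + 213 + 383 = 1743
Sum over 6–11: 105 + 331 + 335 + 213 + 383 + 38 = 1405
CMA at t=8 = (1743 + 1405) / (2·6) = 3148 / 12 = 262.33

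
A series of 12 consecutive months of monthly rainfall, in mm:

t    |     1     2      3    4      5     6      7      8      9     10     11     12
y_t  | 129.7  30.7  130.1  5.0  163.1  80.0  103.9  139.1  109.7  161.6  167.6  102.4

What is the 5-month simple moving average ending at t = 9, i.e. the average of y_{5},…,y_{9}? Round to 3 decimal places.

119.160

Sum of periods 5–9: 163.1 + 80.0 + 103.9 + 139.1 + 109.7 = 595.8
Divide by 5: 595.8 / 5 = 119.160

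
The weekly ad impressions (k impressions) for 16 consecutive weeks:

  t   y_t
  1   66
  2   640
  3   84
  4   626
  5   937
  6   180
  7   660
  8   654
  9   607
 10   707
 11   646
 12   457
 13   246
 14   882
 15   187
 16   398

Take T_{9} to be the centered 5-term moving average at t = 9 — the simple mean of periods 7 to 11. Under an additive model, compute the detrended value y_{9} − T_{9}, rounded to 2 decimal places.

-47.80

Trend T_9 = (660 + 654 + 607 + 707 + 646) / 5 = 3274/5 = 654.8000
Detrended value: 607 − 654.8000 = -47.80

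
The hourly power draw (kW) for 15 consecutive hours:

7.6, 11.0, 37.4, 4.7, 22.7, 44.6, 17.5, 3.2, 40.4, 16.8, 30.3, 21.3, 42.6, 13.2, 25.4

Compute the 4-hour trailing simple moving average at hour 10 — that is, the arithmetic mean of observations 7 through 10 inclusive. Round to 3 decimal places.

Sum of periods 7–10: 17.5 + 3.2 + 40.4 + 16.8 = 77.9
Divide by 4: 77.9 / 4 = 19.475

19.475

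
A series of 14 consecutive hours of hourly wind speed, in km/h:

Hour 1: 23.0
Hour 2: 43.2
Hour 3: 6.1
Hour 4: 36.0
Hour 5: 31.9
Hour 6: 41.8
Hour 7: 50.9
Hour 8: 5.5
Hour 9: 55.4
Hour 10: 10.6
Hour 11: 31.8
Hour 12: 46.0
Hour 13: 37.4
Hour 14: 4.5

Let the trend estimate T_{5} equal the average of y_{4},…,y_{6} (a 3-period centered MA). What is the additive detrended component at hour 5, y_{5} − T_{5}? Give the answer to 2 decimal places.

Trend T_5 = (36.0 + 31.9 + 41.8) / 3 = 109.7/3 = 36.5667
Detrended value: 31.9 − 36.5667 = -4.67

-4.67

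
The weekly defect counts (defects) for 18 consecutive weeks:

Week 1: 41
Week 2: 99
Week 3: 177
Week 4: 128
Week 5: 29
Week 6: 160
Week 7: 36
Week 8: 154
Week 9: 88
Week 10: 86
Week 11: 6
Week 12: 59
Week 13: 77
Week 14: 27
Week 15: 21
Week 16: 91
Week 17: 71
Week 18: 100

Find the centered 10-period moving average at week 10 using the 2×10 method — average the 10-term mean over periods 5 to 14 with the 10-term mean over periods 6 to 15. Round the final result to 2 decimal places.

Sum over 5–14: 29 + 160 + 36 + 154 + 88 + 86 + 6 + 59 + 77 + 27 = 722
Sum over 6–15: 160 + 36 + 154 + 88 + 86 + 6 + 59 + 77 + 27 + 21 = 714
CMA at t=10 = (722 + 714) / (2·10) = 1436 / 20 = 71.80

71.80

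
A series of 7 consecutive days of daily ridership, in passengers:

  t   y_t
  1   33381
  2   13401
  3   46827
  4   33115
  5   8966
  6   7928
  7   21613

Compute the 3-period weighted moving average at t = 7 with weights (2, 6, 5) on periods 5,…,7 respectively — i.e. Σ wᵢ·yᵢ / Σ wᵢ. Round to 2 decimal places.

13351.15

Weighted sum: 2·8966 + 6·7928 + 5·21613 = 17932 + 47568 + 108065 = 173565
Weight total: 2 + 6 + 5 = 13
WMA = 173565 / 13 = 13351.15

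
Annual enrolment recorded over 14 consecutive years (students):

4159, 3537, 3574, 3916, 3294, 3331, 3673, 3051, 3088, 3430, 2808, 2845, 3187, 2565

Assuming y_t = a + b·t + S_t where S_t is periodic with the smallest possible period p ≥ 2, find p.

3

First differences y_{t+1} − y_t: -622, 37, 342, -622, 37, 342, -622, 37, …
The difference pattern repeats every 3 terms and not for any smaller step, so p = 3.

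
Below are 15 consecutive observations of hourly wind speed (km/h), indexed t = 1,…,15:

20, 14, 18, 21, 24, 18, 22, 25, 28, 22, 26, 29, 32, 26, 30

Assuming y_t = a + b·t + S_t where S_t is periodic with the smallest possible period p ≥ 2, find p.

4

First differences y_{t+1} − y_t: -6, 4, 3, 3, -6, 4, 3, 3, -6, 4, …
The difference pattern repeats every 4 terms and not for any smaller step, so p = 4.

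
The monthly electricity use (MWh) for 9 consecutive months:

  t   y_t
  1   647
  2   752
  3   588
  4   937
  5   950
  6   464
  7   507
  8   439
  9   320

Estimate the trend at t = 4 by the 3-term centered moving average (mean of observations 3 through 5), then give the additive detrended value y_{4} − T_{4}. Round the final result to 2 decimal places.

112.00

Trend T_4 = (588 + 937 + 950) / 3 = 2475/3 = 825.0000
Detrended value: 937 − 825.0000 = 112.00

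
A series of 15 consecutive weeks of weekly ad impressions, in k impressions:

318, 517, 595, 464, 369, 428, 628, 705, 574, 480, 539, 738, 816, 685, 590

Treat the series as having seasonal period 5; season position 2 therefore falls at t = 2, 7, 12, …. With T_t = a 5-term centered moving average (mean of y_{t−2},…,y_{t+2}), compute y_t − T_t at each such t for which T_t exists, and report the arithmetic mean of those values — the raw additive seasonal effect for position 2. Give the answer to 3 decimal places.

86.800

Season position 2 occurs at t = 7, 12 (where T_t is defined).
t=7: T_7 = 540.80000; y_7 − T_7 = 628 − 540.80000 = 87.20000
t=12: T_12 = 651.60000; y_12 − T_12 = 738 − 651.60000 = 86.40000
Mean deviation: (87.20000 + 86.40000) / 2 = 86.800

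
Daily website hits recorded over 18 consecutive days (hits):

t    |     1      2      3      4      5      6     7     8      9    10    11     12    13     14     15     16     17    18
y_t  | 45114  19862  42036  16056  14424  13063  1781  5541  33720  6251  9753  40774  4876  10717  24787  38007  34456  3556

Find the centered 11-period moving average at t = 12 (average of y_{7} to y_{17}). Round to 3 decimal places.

Sum of periods 7–17: 1781 + 5541 + 33720 + 6251 + 9753 + 40774 + 4876 + 10717 + 24787 + 38007 + 34456 = 210663
Divide by 11: 210663 / 11 = 19151.182

19151.182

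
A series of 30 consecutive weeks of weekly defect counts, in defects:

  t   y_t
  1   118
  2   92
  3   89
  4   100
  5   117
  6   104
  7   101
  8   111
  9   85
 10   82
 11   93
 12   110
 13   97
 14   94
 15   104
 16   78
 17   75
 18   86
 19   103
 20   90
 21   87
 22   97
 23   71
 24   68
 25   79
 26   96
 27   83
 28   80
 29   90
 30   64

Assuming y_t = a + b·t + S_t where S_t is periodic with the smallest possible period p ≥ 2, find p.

First differences y_{t+1} − y_t: -26, -3, 11, 17, -13, -3, 10, -26, -3, 11, 17, -13, -3, 10, -26, -3, …
The difference pattern repeats every 7 terms and not for any smaller step, so p = 7.

7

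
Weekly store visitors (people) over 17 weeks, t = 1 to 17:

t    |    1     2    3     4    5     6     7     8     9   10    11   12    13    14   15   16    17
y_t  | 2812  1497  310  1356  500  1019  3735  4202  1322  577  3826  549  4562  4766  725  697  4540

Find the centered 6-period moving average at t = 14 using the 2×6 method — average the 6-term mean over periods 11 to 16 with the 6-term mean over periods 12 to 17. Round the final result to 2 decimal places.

Sum over 11–16: 3826 + 549 + 4562 + 4766 + 725 + 697 = 15125
Sum over 12–17: 549 + 4562 + 4766 + 725 + 697 + 4540 = 15839
CMA at t=14 = (15125 + 15839) / (2·6) = 30964 / 12 = 2580.33

2580.33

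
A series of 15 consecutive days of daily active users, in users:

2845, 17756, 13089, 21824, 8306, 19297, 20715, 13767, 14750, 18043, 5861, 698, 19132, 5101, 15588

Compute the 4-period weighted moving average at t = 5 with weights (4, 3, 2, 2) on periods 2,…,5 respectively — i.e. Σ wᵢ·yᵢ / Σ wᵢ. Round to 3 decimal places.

Weighted sum: 4·17756 + 3·13089 + 2·21824 + 2·8306 = 71024 + 39267 + 43648 + 16612 = 170551
Weight total: 4 + 3 + 2 + 2 = 11
WMA = 170551 / 11 = 15504.636

15504.636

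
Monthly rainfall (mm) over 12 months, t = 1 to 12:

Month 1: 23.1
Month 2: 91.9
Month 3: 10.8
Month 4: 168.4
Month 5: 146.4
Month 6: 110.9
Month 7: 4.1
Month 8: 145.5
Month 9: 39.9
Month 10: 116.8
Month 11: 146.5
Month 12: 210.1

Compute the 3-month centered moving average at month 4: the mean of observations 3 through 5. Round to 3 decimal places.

Sum of periods 3–5: 10.8 + 168.4 + 146.4 = 325.6
Divide by 3: 325.6 / 3 = 108.533

108.533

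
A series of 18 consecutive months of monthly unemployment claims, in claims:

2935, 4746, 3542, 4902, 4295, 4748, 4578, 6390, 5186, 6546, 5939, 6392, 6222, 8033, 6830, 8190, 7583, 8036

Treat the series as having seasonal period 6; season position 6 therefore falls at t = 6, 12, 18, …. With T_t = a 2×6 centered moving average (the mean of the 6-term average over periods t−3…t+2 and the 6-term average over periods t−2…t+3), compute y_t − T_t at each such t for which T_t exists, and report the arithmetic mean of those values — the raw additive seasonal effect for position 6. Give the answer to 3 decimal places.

-131.417

Season position 6 occurs at t = 6, 12 (where T_t is defined).
t=6: T_6 = 4879.50000; y_6 − T_6 = 4748 − 4879.50000 = -131.50000
t=12: T_12 = 6523.33333; y_12 − T_12 = 6392 − 6523.33333 = -131.33333
Mean deviation: (-131.50000 + -131.33333) / 2 = -131.417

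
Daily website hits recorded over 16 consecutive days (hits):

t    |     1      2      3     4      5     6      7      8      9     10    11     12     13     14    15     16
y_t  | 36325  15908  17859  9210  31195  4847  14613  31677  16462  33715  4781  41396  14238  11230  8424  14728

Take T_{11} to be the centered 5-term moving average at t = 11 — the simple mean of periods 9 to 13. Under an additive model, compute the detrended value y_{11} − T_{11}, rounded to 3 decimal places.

-17337.400

Trend T_11 = (16462 + 33715 + 4781 + 41396 + 14238) / 5 = 110592/5 = 22118.40000
Detrended value: 4781 − 22118.40000 = -17337.400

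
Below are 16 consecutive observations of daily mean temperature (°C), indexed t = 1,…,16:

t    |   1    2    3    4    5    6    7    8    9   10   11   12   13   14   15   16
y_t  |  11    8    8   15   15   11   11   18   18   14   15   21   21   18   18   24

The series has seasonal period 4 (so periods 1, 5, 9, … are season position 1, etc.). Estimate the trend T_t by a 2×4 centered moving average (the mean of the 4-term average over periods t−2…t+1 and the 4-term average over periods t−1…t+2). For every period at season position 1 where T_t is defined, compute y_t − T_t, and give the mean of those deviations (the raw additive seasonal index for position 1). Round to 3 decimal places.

Season position 1 occurs at t = 5, 9, 13 (where T_t is defined).
t=5: T_5 = 12.62500; y_5 − T_5 = 15 − 12.62500 = 2.37500
t=9: T_9 = 15.75000; y_9 − T_9 = 18 − 15.75000 = 2.25000
t=13: T_13 = 19.12500; y_13 − T_13 = 21 − 19.12500 = 1.87500
Mean deviation: (2.37500 + 2.25000 + 1.87500) / 3 = 2.167

2.167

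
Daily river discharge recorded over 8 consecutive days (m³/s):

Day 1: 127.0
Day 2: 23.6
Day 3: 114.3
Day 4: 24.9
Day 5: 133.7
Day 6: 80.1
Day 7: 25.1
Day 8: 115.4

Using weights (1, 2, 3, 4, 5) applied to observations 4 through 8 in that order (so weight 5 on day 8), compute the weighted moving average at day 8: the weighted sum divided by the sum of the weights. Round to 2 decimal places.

Weighted sum: 1·24.9 + 2·133.7 + 3·80.1 + 4·25.1 + 5·115.4 = 24.9 + 267.4 + 240.3 + 100.4 + 577.0 = 1210.0
Weight total: 1 + 2 + 3 + 4 + 5 = 15
WMA = 1210.0 / 15 = 80.67

80.67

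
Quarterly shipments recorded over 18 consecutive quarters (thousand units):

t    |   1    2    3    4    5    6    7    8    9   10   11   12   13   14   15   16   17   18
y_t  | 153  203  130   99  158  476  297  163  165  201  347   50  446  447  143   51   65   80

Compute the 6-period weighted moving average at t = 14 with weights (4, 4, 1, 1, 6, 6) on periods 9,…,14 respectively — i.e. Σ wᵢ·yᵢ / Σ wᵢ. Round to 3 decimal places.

328.136

Weighted sum: 4·165 + 4·201 + 1·347 + 1·50 + 6·446 + 6·447 = 660 + 804 + 347 + 50 + 2676 + 2682 = 7219
Weight total: 4 + 4 + 1 + 1 + 6 + 6 = 22
WMA = 7219 / 22 = 328.136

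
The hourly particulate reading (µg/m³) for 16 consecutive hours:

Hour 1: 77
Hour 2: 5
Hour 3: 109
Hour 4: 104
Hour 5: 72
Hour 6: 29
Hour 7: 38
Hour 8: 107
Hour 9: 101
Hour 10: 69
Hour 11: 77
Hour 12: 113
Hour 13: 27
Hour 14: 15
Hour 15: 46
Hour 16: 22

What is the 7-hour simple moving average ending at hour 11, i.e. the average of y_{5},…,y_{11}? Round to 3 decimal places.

Sum of periods 5–11: 72 + 29 + 38 + 107 + 101 + 69 + 77 = 493
Divide by 7: 493 / 7 = 70.429

70.429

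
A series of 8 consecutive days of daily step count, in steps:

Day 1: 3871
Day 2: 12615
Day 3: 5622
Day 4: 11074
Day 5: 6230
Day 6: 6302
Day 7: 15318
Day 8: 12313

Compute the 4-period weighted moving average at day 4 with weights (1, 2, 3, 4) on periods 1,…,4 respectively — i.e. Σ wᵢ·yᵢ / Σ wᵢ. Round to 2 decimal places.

9026.30

Weighted sum: 1·3871 + 2·12615 + 3·5622 + 4·11074 = 3871 + 25230 + 16866 + 44296 = 90263
Weight total: 1 + 2 + 3 + 4 = 10
WMA = 90263 / 10 = 9026.30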